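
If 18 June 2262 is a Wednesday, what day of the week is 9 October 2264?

June 2262: 30 − 18 = 12 days remain.
Then 27 full months totalling 823 days.
October 1–9, 2264: 9 days.
Total: 12 + 823 + 9 = 844 days.
844 mod 7 = 4, so 4 days after Wednesday is Sunday.

Sunday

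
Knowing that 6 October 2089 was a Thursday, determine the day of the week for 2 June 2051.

Friday

Count forward from the earlier date (June 2, 2051) to the later (October 6, 2089):
Day-of-year of June 2, 2051: 153.
Day-of-year of October 6, 2089: 279.
2051 has 365 days, so 365 − 153 = 212 days remain in 2051.
Full years 2052–2088: 27 common + 10 leap = 27×365 + 10×366 = 13515 days.
Total: 212 + 13515 + 279 = 14006 days.
14006 mod 7 = 6, so 6 days before Thursday is Friday.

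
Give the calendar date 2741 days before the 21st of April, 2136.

the 19th of October, 2128

Count 2741 days before April 21, 2136:
From October 19, 2128 to October 19, 2135: 7 years, of which 1 contains a Feb 29 — 6×365 + 1×366 = 2556 days.
October 2135: 31 − 19 = 12 days remain.
Then November (30), December (31), January (31), February 2136 (29), March (31): 30 + 31 + 31 + 29 + 31 = 152 days.
April 1–21, 2136: 21 days.
Residual: 185 days.
Total: 2741 days.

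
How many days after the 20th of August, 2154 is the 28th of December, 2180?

Day-of-year of August 20, 2154: 232.
Day-of-year of December 28, 2180: 363.
2154 has 365 days, so 365 − 232 = 133 days remain in 2154.
Full years 2155–2179: 19 common + 6 leap = 19×365 + 6×366 = 9131 days.
Total: 133 + 9131 + 363 = 9627 days.

9627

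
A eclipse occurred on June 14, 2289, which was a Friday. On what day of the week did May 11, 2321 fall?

Day-of-year of June 14, 2289: 165.
Day-of-year of May 11, 2321: 131.
2289 has 365 days, so 365 − 165 = 200 days remain in 2289.
Full years 2290–2320: 24 common + 7 leap = 24×365 + 7×366 = 11322 days.
Total: 200 + 11322 + 131 = 11653 days.
11653 mod 7 = 5, so 5 days after Friday is Wednesday.

Wednesday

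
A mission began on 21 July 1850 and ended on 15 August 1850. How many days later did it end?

25

July 1850: 31 − 21 = 10 days remain.
August 1–15, 1850: 15 days.
Total: 10 + 15 = 25 days.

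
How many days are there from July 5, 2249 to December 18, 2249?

166

July 2249: 31 − 5 = 26 days remain.
Then August (31), September (30), October (31), November (30): 31 + 30 + 31 + 30 = 122 days.
December 1–18, 2249: 18 days.
Total: 26 + 122 + 18 = 166 days.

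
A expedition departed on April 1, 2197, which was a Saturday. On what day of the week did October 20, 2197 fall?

Friday

April 2197: 30 − 1 = 29 days remain.
Then May (31), June (30), July (31), August (31), September (30): 31 + 30 + 31 + 31 + 30 = 153 days.
October 1–20, 2197: 20 days.
Total: 29 + 153 + 20 = 202 days.
202 mod 7 = 6, so 6 days after Saturday is Friday.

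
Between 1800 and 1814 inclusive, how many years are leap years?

Years divisible by 4 in [1800, 1814]: 1800, 1804, 1808, 1812.
Of these, 1800 is divisible by 100 but not 400, so not leap.
Leap years: 4 − 1 = 3.

3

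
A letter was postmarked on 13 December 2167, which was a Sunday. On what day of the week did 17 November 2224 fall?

From December 13, 2167 to December 13, 2223: 56 years, of which 13 contain a Feb 29 — 43×365 + 13×366 = 20453 days.
(2200 is not a leap year (divisible by 100 but not 400).)
December 2223: 31 − 13 = 18 days remain.
Then 10 full months totalling 305 days.
November 1–17, 2224: 17 days.
Residual: 340 days.
Total: 20793 days.
20793 mod 7 = 3, so 3 days after Sunday is Wednesday.

Wednesday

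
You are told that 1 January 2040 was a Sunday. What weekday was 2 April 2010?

Count forward from the earlier date (April 2, 2010) to the later (January 1, 2040):
From April 2, 2010 to April 2, 2039: 29 years, of which 7 contain a Feb 29 — 22×365 + 7×366 = 10592 days.
April 2039: 30 − 2 = 28 days remain.
Then May (31), June (30), July (31), August (31), September (30), October (31), November (30), December (31): 31 + 30 + 31 + 31 + 30 + 31 + 30 + 31 = 245 days.
January 1, 2040: 1 day.
Residual: 274 days.
Total: 10866 days.
10866 mod 7 = 2, so 2 days before Sunday is Friday.

Friday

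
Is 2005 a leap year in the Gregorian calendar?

2005 is not a leap year.

No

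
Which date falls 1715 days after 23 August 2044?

4 May 2049

Count 1715 days after August 23, 2044:
Day-of-year of August 23, 2044: 236.
Day-of-year of May 4, 2049: 124.
2044 has 366 days, so 366 − 236 = 130 days remain in 2044.
Full years: 2045: 365; 2046: 365; 2047: 365; 2048: 366. Sum = 1461.
Total: 130 + 1461 + 124 = 1715 days.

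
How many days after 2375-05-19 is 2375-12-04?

May 2375: 31 − 19 = 12 days remain.
Then June (30), July (31), August (31), September (30), October (31), November (30): 30 + 31 + 31 + 30 + 31 + 30 = 183 days.
December 1–4, 2375: 4 days.
Total: 12 + 183 + 4 = 199 days.

199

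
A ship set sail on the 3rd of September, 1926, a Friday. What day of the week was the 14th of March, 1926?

Count forward from the earlier date (March 14, 1926) to the later (September 3, 1926):
March 1926: 31 − 14 = 17 days remain.
Then April (30), May (31), June (30), July (31), August (31): 30 + 31 + 30 + 31 + 31 = 153 days.
September 1–3, 1926: 3 days.
Total: 17 + 153 + 3 = 173 days.
173 mod 7 = 5, so 5 days before Friday is Sunday.

Sunday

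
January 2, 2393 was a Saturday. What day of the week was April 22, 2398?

Day-of-year of January 2, 2393: 2.
Day-of-year of April 22, 2398: 112.
2393 has 365 days, so 365 − 2 = 363 days remain in 2393.
Full years: 2394: 365; 2395: 365; 2396: 366; 2397: 365. Sum = 1461.
Total: 363 + 1461 + 112 = 1936 days.
1936 mod 7 = 4, so 4 days after Saturday is Wednesday.

Wednesday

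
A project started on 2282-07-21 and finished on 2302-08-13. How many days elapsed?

7327

From July 21, 2282 to July 21, 2302: 20 years, of which 4 contain a Feb 29 — 16×365 + 4×366 = 7304 days.
(2300 is not a leap year (divisible by 100 but not 400).)
July 2302: 31 − 21 = 10 days remain.
August 1–13, 2302: 13 days.
Residual: 23 days.
Total: 7327 days.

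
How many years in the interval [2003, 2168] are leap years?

41

Years divisible by 4: 2004, 2008, …, 2168 — 42 in all.
Of these, 2100 is divisible by 100 but not 400, so not leap.
Leap years: 42 − 1 = 41.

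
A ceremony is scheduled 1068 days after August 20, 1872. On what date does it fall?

July 24, 1875

Count 1068 days after August 20, 1872:
Day-of-year of August 20, 1872: 233.
Day-of-year of July 24, 1875: 205.
1872 has 366 days, so 366 − 233 = 133 days remain in 1872.
Full years: 1873: 365; 1874: 365. Sum = 730.
Total: 133 + 730 + 205 = 1068 days.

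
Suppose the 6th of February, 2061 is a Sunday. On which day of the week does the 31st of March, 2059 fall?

Monday

Count forward from the earlier date (March 31, 2059) to the later (February 6, 2061):
March 31, 2059 → March 31, 2060: 366 days (2060 is a leap year).
March 2060: 31 − 31 = 0 days remain.
Then 10 full months totalling 306 days.
February 1–6, 2061: 6 days (2061 is not a leap year).
Residual: 312 days.
Total: 678 days.
678 mod 7 = 6, so 6 days before Sunday is Monday.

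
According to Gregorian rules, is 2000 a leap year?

Yes

2000 is a leap year (divisible by 400).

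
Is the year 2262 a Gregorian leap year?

2262 is not a leap year.

No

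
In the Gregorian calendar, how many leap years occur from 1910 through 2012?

26

Years divisible by 4: 1912, 1916, …, 2012 — 26 in all.
2000 is divisible by 400, so still leap.
No century exceptions apply. Count: 26.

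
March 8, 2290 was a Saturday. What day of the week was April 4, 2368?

Thursday

From March 8, 2290 to March 8, 2368: 78 years, of which 19 contain a Feb 29 — 59×365 + 19×366 = 28489 days.
(2300 is not a leap year (divisible by 100 but not 400).)
March 2368: 31 − 8 = 23 days remain.
April 1–4, 2368: 4 days.
Residual: 27 days.
Total: 28516 days.
28516 mod 7 = 5, so 5 days after Saturday is Thursday.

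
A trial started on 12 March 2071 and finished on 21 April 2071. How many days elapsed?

March 2071: 31 − 12 = 19 days remain.
April 1–21, 2071: 21 days.
Total: 19 + 21 = 40 days.

40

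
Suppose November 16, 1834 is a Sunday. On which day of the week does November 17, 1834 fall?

Within November 1834: 17 − 16 = 1 day.
1 mod 7 = 1, so 1 day after Sunday is Monday.

Monday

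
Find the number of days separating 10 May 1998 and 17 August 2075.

28223

Day-of-year of May 10, 1998: 130.
Day-of-year of August 17, 2075: 229.
1998 has 365 days, so 365 − 130 = 235 days remain in 1998.
Full years 1999–2074: 57 common + 19 leap = 57×365 + 19×366 = 27759 days.
Total: 235 + 27759 + 229 = 28223 days.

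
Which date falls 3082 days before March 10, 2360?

October 2, 2351

Count 3082 days before March 10, 2360:
From October 2, 2351 to October 2, 2359: 8 years, of which 2 contain a Feb 29 — 6×365 + 2×366 = 2922 days.
October 2359: 31 − 2 = 29 days remain.
Then November (30), December (31), January (31), February 2360 (29): 30 + 31 + 31 + 29 = 121 days.
March 1–10, 2360: 10 days.
Residual: 160 days.
Total: 3082 days.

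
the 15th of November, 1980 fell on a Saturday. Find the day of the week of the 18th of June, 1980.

Wednesday

Count forward from the earlier date (June 18, 1980) to the later (November 15, 1980):
June 1980: 30 − 18 = 12 days remain.
Then July (31), August (31), September (30), October (31): 31 + 31 + 30 + 31 = 123 days.
November 1–15, 1980: 15 days.
Total: 12 + 123 + 15 = 150 days.
150 mod 7 = 3, so 3 days before Saturday is Wednesday.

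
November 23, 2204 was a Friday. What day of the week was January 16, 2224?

Friday

From November 23, 2204 to November 23, 2223: 19 years, of which 4 contain a Feb 29 — 15×365 + 4×366 = 6939 days.
November 2223: 30 − 23 = 7 days remain.
Then December (31): 31 days.
January 1–16, 2224: 16 days.
Residual: 54 days.
Total: 6993 days.
6993 is a multiple of 7, so January 16, 2224 falls on the same weekday: Friday.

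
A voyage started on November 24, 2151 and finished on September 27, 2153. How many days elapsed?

673

November 2151: 30 − 24 = 6 days remain.
Then 21 full months totalling 640 days.
September 1–27, 2153: 27 days.
Total: 6 + 640 + 27 = 673 days.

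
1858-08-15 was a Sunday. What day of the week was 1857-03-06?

Friday

Count forward from the earlier date (March 6, 1857) to the later (August 15, 1858):
Day-of-year of March 6, 1857: 65.
Day-of-year of August 15, 1858: 227.
1857 has 365 days, so 365 − 65 = 300 days remain in 1857.
Total: 300 + 227 = 527 days.
527 mod 7 = 2, so 2 days before Sunday is Friday.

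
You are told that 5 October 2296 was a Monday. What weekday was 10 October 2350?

Tuesday

From October 5, 2296 to October 5, 2350: 54 years, of which 12 contain a Feb 29 — 42×365 + 12×366 = 19722 days.
(2300 is not a leap year (divisible by 100 but not 400).)
Within October 2350: 10 − 5 = 5 days.
Total: 19727 days.
19727 mod 7 = 1, so 1 day after Monday is Tuesday.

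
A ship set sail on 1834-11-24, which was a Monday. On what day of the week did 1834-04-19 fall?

Saturday

Count forward from the earlier date (April 19, 1834) to the later (November 24, 1834):
April 1834: 30 − 19 = 11 days remain.
Then May (31), June (30), July (31), August (31), September (30), October (31): 31 + 30 + 31 + 31 + 30 + 31 = 184 days.
November 1–24, 1834: 24 days.
Total: 11 + 184 + 24 = 219 days.
219 mod 7 = 2, so 2 days before Monday is Saturday.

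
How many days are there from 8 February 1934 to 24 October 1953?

Day-of-year of February 8, 1934: 39.
Day-of-year of October 24, 1953: 297.
1934 has 365 days, so 365 − 39 = 326 days remain in 1934.
Full years 1935–1952: 13 common + 5 leap = 13×365 + 5×366 = 6575 days.
Total: 326 + 6575 + 297 = 7198 days.

7198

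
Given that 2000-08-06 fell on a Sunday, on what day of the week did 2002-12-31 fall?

August 6, 2000 → August 6, 2001: 365 days.
August 6, 2001 → August 6, 2002: 365 days.
August 2002: 31 − 6 = 25 days remain.
Then September (30), October (31), November (30): 30 + 31 + 30 = 91 days.
December 1–31, 2002: 31 days.
Residual: 147 days.
Total: 877 days.
877 mod 7 = 2, so 2 days after Sunday is Tuesday.

Tuesday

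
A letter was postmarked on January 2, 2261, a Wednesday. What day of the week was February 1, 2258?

Count forward from the earlier date (February 1, 2258) to the later (January 2, 2261):
February 1, 2258 → February 1, 2259: 365 days.
February 1, 2259 → February 1, 2260: 365 days.
February 2260: 29 − 1 = 28 days remain (2260 is a leap year, so February has 29 days).
Then 10 full months totalling 306 days.
January 1–2, 2261: 2 days.
Residual: 336 days.
Total: 1066 days.
1066 mod 7 = 2, so 2 days before Wednesday is Monday.

Monday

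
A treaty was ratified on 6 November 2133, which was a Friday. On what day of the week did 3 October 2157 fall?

Day-of-year of November 6, 2133: 310.
Day-of-year of October 3, 2157: 276.
2133 has 365 days, so 365 − 310 = 55 days remain in 2133.
Full years 2134–2156: 17 common + 6 leap = 17×365 + 6×366 = 8401 days.
Total: 55 + 8401 + 276 = 8732 days.
8732 mod 7 = 3, so 3 days after Friday is Monday.

Monday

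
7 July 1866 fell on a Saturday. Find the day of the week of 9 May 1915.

From July 7, 1866 to July 7, 1914: 48 years, of which 11 contain a Feb 29 — 37×365 + 11×366 = 17531 days.
(1900 is not a leap year (divisible by 100 but not 400).)
July 1914: 31 − 7 = 24 days remain.
Then 9 full months totalling 273 days.
May 1–9, 1915: 9 days.
Residual: 306 days.
Total: 17837 days.
17837 mod 7 = 1, so 1 day after Saturday is Sunday.

Sunday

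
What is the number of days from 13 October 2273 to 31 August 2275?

October 13, 2273 → October 13, 2274: 365 days.
October 2274: 31 − 13 = 18 days remain.
Then 9 full months totalling 273 days.
August 1–31, 2275: 31 days.
Residual: 322 days.
Total: 687 days.

687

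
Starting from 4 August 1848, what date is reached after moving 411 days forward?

19 September 1849

Count 411 days after August 4, 1848:
August 1848: 31 − 4 = 27 days remain.
Then 12 full months totalling 365 days.
September 1–19, 1849: 19 days.
Total: 27 + 365 + 19 = 411 days.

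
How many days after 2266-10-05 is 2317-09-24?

18616

Day-of-year of October 5, 2266: 278.
Day-of-year of September 24, 2317: 267.
2266 has 365 days, so 365 − 278 = 87 days remain in 2266.
Full years 2267–2316: 38 common + 12 leap = 38×365 + 12×366 = 18262 days.
Total: 87 + 18262 + 267 = 18616 days.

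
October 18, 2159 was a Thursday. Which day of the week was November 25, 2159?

Sunday

October 2159: 31 − 18 = 13 days remain.
November 1–25, 2159: 25 days.
Total: 13 + 25 = 38 days.
38 mod 7 = 3, so 3 days after Thursday is Sunday.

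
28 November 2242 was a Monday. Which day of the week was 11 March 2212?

Count forward from the earlier date (March 11, 2212) to the later (November 28, 2242):
Day-of-year of March 11, 2212: 71.
Day-of-year of November 28, 2242: 332.
2212 has 366 days, so 366 − 71 = 295 days remain in 2212.
Full years 2213–2241: 22 common + 7 leap = 22×365 + 7×366 = 10592 days.
Total: 295 + 10592 + 332 = 11219 days.
11219 mod 7 = 5, so 5 days before Monday is Wednesday.

Wednesday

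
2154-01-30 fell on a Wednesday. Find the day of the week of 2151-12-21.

Tuesday

Count forward from the earlier date (December 21, 2151) to the later (January 30, 2154):
Day-of-year of December 21, 2151: 355.
Day-of-year of January 30, 2154: 30.
2151 has 365 days, so 365 − 355 = 10 days remain in 2151.
Full years: 2152: 366; 2153: 365. Sum = 731.
Total: 10 + 731 + 30 = 771 days.
771 mod 7 = 1, so 1 day before Wednesday is Tuesday.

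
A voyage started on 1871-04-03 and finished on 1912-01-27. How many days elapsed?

Day-of-year of April 3, 1871: 93.
Day-of-year of January 27, 1912: 27.
1871 has 365 days, so 365 − 93 = 272 days remain in 1871.
Full years 1872–1911: 31 common + 9 leap = 31×365 + 9×366 = 14609 days.
Total: 272 + 14609 + 27 = 14908 days.

14908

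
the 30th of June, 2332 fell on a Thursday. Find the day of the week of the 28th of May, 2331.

Thursday

Count forward from the earlier date (May 28, 2331) to the later (June 30, 2332):
Day-of-year of May 28, 2331: 148.
Day-of-year of June 30, 2332: 182.
2331 has 365 days, so 365 − 148 = 217 days remain in 2331.
Total: 217 + 182 = 399 days.
399 is a multiple of 7, so the 28th of May, 2331 falls on the same weekday: Thursday.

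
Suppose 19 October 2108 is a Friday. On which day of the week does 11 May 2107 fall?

Wednesday

Count forward from the earlier date (May 11, 2107) to the later (October 19, 2108):
May 11, 2107 → May 11, 2108: 366 days (2108 is a leap year).
May 2108: 31 − 11 = 20 days remain.
Then June (30), July (31), August (31), September (30): 30 + 31 + 31 + 30 = 122 days.
October 1–19, 2108: 19 days.
Residual: 161 days.
Total: 527 days.
527 mod 7 = 2, so 2 days before Friday is Wednesday.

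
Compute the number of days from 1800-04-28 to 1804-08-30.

1585

Day-of-year of April 28, 1800: 118.
Day-of-year of August 30, 1804: 243.
1800 has 365 days, so 365 − 118 = 247 days remain in 1800.
Full years: 1801: 365; 1802: 365; 1803: 365. Sum = 1095.
Total: 247 + 1095 + 243 = 1585 days.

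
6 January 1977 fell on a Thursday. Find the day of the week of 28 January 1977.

Friday

Within January 1977: 28 − 6 = 22 days.
22 mod 7 = 1, so 1 day after Thursday is Friday.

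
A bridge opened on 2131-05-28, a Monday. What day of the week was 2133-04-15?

Wednesday

May 2131: 31 − 28 = 3 days remain.
Then 22 full months totalling 670 days.
April 1–15, 2133: 15 days.
Total: 3 + 670 + 15 = 688 days.
688 mod 7 = 2, so 2 days after Monday is Wednesday.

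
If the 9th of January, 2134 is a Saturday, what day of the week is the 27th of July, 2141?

Thursday

From January 9, 2134 to January 9, 2141: 7 years, of which 2 contain a Feb 29 — 5×365 + 2×366 = 2557 days.
January 2141: 31 − 9 = 22 days remain.
Then February 2141 (28), March (31), April (30), May (31), June (30): 28 + 31 + 30 + 31 + 30 = 150 days.
July 1–27, 2141: 27 days.
Residual: 199 days.
Total: 2756 days.
2756 mod 7 = 5, so 5 days after Saturday is Thursday.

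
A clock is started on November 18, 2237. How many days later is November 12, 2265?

10221

Day-of-year of November 18, 2237: 322.
Day-of-year of November 12, 2265: 316.
2237 has 365 days, so 365 − 322 = 43 days remain in 2237.
Full years 2238–2264: 20 common + 7 leap = 20×365 + 7×366 = 9862 days.
Total: 43 + 9862 + 316 = 10221 days.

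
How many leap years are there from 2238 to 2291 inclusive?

13

Years divisible by 4: 2240, 2244, …, 2288 — 13 in all.
No century exceptions apply. Count: 13.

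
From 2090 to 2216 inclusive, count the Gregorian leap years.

30

Years divisible by 4: 2092, 2096, …, 2216 — 32 in all.
Of these, 2100, 2200 are divisible by 100 but not 400, so not leap.
Leap years: 32 − 2 = 30.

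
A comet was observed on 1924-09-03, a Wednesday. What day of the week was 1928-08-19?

Day-of-year of September 3, 1924: 247.
Day-of-year of August 19, 1928: 232.
1924 has 366 days, so 366 − 247 = 119 days remain in 1924.
Full years: 1925: 365; 1926: 365; 1927: 365. Sum = 1095.
Total: 119 + 1095 + 232 = 1446 days.
1446 mod 7 = 4, so 4 days after Wednesday is Sunday.

Sunday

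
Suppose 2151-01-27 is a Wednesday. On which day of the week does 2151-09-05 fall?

Sunday

January 2151: 31 − 27 = 4 days remain.
Then February 2151 (28), March (31), April (30), May (31), June (30), July (31), August (31): 28 + 31 + 30 + 31 + 30 + 31 + 31 = 212 days.
September 1–5, 2151: 5 days.
Total: 4 + 212 + 5 = 221 days.
221 mod 7 = 4, so 4 days after Wednesday is Sunday.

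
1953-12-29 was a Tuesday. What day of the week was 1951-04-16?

Count forward from the earlier date (April 16, 1951) to the later (December 29, 1953):
April 16, 1951 → April 16, 1952: 366 days (1952 is a leap year).
April 16, 1952 → April 16, 1953: 365 days.
April 1953: 30 − 16 = 14 days remain.
Then May (31), June (30), July (31), August (31), September (30), October (31), November (30): 31 + 30 + 31 + 31 + 30 + 31 + 30 = 214 days.
December 1–29, 1953: 29 days.
Residual: 257 days.
Total: 988 days.
988 mod 7 = 1, so 1 day before Tuesday is Monday.

Monday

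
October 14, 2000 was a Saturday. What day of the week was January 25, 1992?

Count forward from the earlier date (January 25, 1992) to the later (October 14, 2000):
Day-of-year of January 25, 1992: 25.
Day-of-year of October 14, 2000: 288.
1992 has 366 days, so 366 − 25 = 341 days remain in 1992.
Full years 1993–1999: 6 common + 1 leap = 6×365 + 1×366 = 2556 days.
Total: 341 + 2556 + 288 = 3185 days.
3185 is a multiple of 7, so January 25, 1992 falls on the same weekday: Saturday.

Saturday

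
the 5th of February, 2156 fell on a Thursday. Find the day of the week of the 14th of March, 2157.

Day-of-year of February 5, 2156: 36.
Day-of-year of March 14, 2157: 73.
2156 has 366 days, so 366 − 36 = 330 days remain in 2156.
Total: 330 + 73 = 403 days.
403 mod 7 = 4, so 4 days after Thursday is Monday.

Monday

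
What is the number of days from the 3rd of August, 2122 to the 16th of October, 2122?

August 2122: 31 − 3 = 28 days remain.
Then September (30): 30 days.
October 1–16, 2122: 16 days.
Total: 28 + 30 + 16 = 74 days.

74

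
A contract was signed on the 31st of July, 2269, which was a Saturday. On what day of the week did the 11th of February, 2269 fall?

Thursday

Count forward from the earlier date (February 11, 2269) to the later (July 31, 2269):
February 2269: 28 − 11 = 17 days remain (2269 is not a leap year, so February has 28 days).
Then March (31), April (30), May (31), June (30): 31 + 30 + 31 + 30 = 122 days.
July 1–31, 2269: 31 days.
Total: 17 + 122 + 31 = 170 days.
170 mod 7 = 2, so 2 days before Saturday is Thursday.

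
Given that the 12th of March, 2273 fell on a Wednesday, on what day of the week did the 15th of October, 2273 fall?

March 2273: 31 − 12 = 19 days remain.
Then April (30), May (31), June (30), July (31), August (31), September (30): 30 + 31 + 30 + 31 + 31 + 30 = 183 days.
October 1–15, 2273: 15 days.
Total: 19 + 183 + 15 = 217 days.
217 is a multiple of 7, so the 15th of October, 2273 falls on the same weekday: Wednesday.

Wednesday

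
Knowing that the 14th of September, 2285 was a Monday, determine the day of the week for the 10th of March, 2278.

Sunday

Count forward from the earlier date (March 10, 2278) to the later (September 14, 2285):
From March 10, 2278 to March 10, 2285: 7 years, of which 2 contain a Feb 29 — 5×365 + 2×366 = 2557 days.
March 2285: 31 − 10 = 21 days remain.
Then April (30), May (31), June (30), July (31), August (31): 30 + 31 + 30 + 31 + 31 = 153 days.
September 1–14, 2285: 14 days.
Residual: 188 days.
Total: 2745 days.
2745 mod 7 = 1, so 1 day before Monday is Sunday.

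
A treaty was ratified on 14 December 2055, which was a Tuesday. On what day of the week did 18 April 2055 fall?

Count forward from the earlier date (April 18, 2055) to the later (December 14, 2055):
April 2055: 30 − 18 = 12 days remain.
Then May (31), June (30), July (31), August (31), September (30), October (31), November (30): 31 + 30 + 31 + 31 + 30 + 31 + 30 = 214 days.
December 1–14, 2055: 14 days.
Total: 12 + 214 + 14 = 240 days.
240 mod 7 = 2, so 2 days before Tuesday is Sunday.

Sunday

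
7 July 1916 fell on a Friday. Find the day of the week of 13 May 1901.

Count forward from the earlier date (May 13, 1901) to the later (July 7, 1916):
From May 13, 1901 to May 13, 1916: 15 years, of which 4 contain a Feb 29 — 11×365 + 4×366 = 5479 days.
May 1916: 31 − 13 = 18 days remain.
Then June (30): 30 days.
July 1–7, 1916: 7 days.
Residual: 55 days.
Total: 5534 days.
5534 mod 7 = 4, so 4 days before Friday is Monday.

Monday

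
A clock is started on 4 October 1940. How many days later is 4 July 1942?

638

Day-of-year of October 4, 1940: 278.
Day-of-year of July 4, 1942: 185.
1940 has 366 days, so 366 − 278 = 88 days remain in 1940.
Full years: 1941: 365. Sum = 365.
Total: 88 + 365 + 185 = 638 days.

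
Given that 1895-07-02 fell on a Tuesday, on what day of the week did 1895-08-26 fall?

July 1895: 31 − 2 = 29 days remain.
August 1–26, 1895: 26 days.
Total: 29 + 26 = 55 days.
55 mod 7 = 6, so 6 days after Tuesday is Monday.

Monday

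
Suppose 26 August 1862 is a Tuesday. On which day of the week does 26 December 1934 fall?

From August 26, 1862 to August 26, 1934: 72 years, of which 17 contain a Feb 29 — 55×365 + 17×366 = 26297 days.
(1900 is not a leap year (divisible by 100 but not 400).)
August 1934: 31 − 26 = 5 days remain.
Then September (30), October (31), November (30): 30 + 31 + 30 = 91 days.
December 1–26, 1934: 26 days.
Residual: 122 days.
Total: 26419 days.
26419 mod 7 = 1, so 1 day after Tuesday is Wednesday.

Wednesday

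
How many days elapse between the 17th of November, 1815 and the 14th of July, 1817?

605

Day-of-year of November 17, 1815: 321.
Day-of-year of July 14, 1817: 195.
1815 has 365 days, so 365 − 321 = 44 days remain in 1815.
Full years: 1816: 366. Sum = 366.
Total: 44 + 366 + 195 = 605 days.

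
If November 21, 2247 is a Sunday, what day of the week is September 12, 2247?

Count forward from the earlier date (September 12, 2247) to the later (November 21, 2247):
September 2247: 30 − 12 = 18 days remain.
Then October (31): 31 days.
November 1–21, 2247: 21 days.
Total: 18 + 31 + 21 = 70 days.
70 is a multiple of 7, so September 12, 2247 falls on the same weekday: Sunday.

Sunday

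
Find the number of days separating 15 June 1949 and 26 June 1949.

11

Within June 1949: 26 − 15 = 11 days.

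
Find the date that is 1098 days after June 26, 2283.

June 28, 2286

Count 1098 days after June 26, 2283:
Day-of-year of June 26, 2283: 177.
Day-of-year of June 28, 2286: 179.
2283 has 365 days, so 365 − 177 = 188 days remain in 2283.
Full years: 2284: 366; 2285: 365. Sum = 731.
Total: 188 + 731 + 179 = 1098 days.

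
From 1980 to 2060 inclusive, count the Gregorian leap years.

21

Years divisible by 4: 1980, 1984, …, 2060 — 21 in all.
2000 is divisible by 400, so still leap.
No century exceptions apply. Count: 21.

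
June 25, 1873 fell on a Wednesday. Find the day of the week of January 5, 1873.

Count forward from the earlier date (January 5, 1873) to the later (June 25, 1873):
January 1873: 31 − 5 = 26 days remain.
Then February 1873 (28), March (31), April (30), May (31): 28 + 31 + 30 + 31 = 120 days.
June 1–25, 1873: 25 days.
Total: 26 + 120 + 25 = 171 days.
171 mod 7 = 3, so 3 days before Wednesday is Sunday.

Sunday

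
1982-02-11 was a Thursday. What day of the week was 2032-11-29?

Day-of-year of February 11, 1982: 42.
Day-of-year of November 29, 2032: 334.
1982 has 365 days, so 365 − 42 = 323 days remain in 1982.
Full years 1983–2031: 37 common + 12 leap = 37×365 + 12×366 = 17897 days.
Total: 323 + 17897 + 334 = 18554 days.
18554 mod 7 = 4, so 4 days after Thursday is Monday.

Monday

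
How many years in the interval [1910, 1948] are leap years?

10

Years divisible by 4 in [1910, 1948]: 1912, 1916, 1920, 1924, 1928, 1932, 1936, 1940, 1944, 1948.
No century exceptions apply. Count: 10.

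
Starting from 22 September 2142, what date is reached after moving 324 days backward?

2 November 2141

Count 324 days before September 22, 2142:
November 2141: 30 − 2 = 28 days remain.
Then 9 full months totalling 274 days.
September 1–22, 2142: 22 days.
Residual: 324 days.
Total: 324 days.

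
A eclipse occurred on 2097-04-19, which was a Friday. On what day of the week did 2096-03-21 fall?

Count forward from the earlier date (March 21, 2096) to the later (April 19, 2097):
March 21, 2096 → March 21, 2097: 365 days.
March 2097: 31 − 21 = 10 days remain.
April 1–19, 2097: 19 days.
Residual: 29 days.
Total: 394 days.
394 mod 7 = 2, so 2 days before Friday is Wednesday.

Wednesday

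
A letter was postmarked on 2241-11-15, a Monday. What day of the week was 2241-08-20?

Count forward from the earlier date (August 20, 2241) to the later (November 15, 2241):
August 2241: 31 − 20 = 11 days remain.
Then September (30), October (31): 30 + 31 = 61 days.
November 1–15, 2241: 15 days.
Total: 11 + 61 + 15 = 87 days.
87 mod 7 = 3, so 3 days before Monday is Friday.

Friday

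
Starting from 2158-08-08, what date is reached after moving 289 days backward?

2157-10-23

Count 289 days before August 8, 2158:
October 2157: 31 − 23 = 8 days remain.
Then 9 full months totalling 273 days.
August 1–8, 2158: 8 days.
Total: 8 + 273 + 8 = 289 days.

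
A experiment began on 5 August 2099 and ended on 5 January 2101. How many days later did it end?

August 5, 2099 → August 5, 2100: 365 days (2100 is not a leap year (divisible by 100 but not 400)).
August 2100: 31 − 5 = 26 days remain.
Then September (30), October (31), November (30), December (31): 30 + 31 + 30 + 31 = 122 days.
January 1–5, 2101: 5 days.
Residual: 153 days.
Total: 518 days.

518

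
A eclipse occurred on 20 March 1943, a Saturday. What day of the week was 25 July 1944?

Tuesday

March 1943: 31 − 20 = 11 days remain.
Then 15 full months totalling 457 days.
July 1–25, 1944: 25 days.
Total: 11 + 457 + 25 = 493 days.
493 mod 7 = 3, so 3 days after Saturday is Tuesday.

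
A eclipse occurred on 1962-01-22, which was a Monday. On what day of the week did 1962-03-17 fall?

January 1962: 31 − 22 = 9 days remain.
Then February 1962 (28): 28 days.
March 1–17, 1962: 17 days.
Total: 9 + 28 + 17 = 54 days.
54 mod 7 = 5, so 5 days after Monday is Saturday.

Saturday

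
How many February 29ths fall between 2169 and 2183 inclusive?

3

Years divisible by 4 in [2169, 2183]: 2172, 2176, 2180.
No century exceptions apply. Count: 3.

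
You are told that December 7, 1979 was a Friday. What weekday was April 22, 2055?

Thursday

From December 7, 1979 to December 7, 2054: 75 years, of which 19 contain a Feb 29 — 56×365 + 19×366 = 27394 days.
(2000 is a leap year (divisible by 400).)
December 2054: 31 − 7 = 24 days remain.
Then January (31), February 2055 (28), March (31): 31 + 28 + 31 = 90 days.
April 1–22, 2055: 22 days.
Residual: 136 days.
Total: 27530 days.
27530 mod 7 = 6, so 6 days after Friday is Thursday.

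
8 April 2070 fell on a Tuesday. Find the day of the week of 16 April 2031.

Count forward from the earlier date (April 16, 2031) to the later (April 8, 2070):
From April 16, 2031 to April 16, 2069: 38 years, of which 10 contain a Feb 29 — 28×365 + 10×366 = 13880 days.
April 2069: 30 − 16 = 14 days remain.
Then 11 full months totalling 335 days.
April 1–8, 2070: 8 days.
Residual: 357 days.
Total: 14237 days.
14237 mod 7 = 6, so 6 days before Tuesday is Wednesday.

Wednesday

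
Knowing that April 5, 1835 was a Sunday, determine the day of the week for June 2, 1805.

Sunday

Count forward from the earlier date (June 2, 1805) to the later (April 5, 1835):
Day-of-year of June 2, 1805: 153.
Day-of-year of April 5, 1835: 95.
1805 has 365 days, so 365 − 153 = 212 days remain in 1805.
Full years 1806–1834: 22 common + 7 leap = 22×365 + 7×366 = 10592 days.
Total: 212 + 10592 + 95 = 10899 days.
10899 is a multiple of 7, so June 2, 1805 falls on the same weekday: Sunday.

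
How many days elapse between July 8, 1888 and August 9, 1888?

32

July 1888: 31 − 8 = 23 days remain.
August 1–9, 1888: 9 days.
Total: 23 + 9 = 32 days.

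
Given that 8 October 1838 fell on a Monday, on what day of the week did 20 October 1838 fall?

Saturday

Within October 1838: 20 − 8 = 12 days.
12 mod 7 = 5, so 5 days after Monday is Saturday.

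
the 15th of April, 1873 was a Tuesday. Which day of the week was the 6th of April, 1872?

Count forward from the earlier date (April 6, 1872) to the later (April 15, 1873):
April 1872: 30 − 6 = 24 days remain.
Then 11 full months totalling 335 days.
April 1–15, 1873: 15 days.
Total: 24 + 335 + 15 = 374 days.
374 mod 7 = 3, so 3 days before Tuesday is Saturday.

Saturday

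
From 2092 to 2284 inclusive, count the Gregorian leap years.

47

Years divisible by 4: 2092, 2096, …, 2284 — 49 in all.
Of these, 2100, 2200 are divisible by 100 but not 400, so not leap.
Leap years: 49 − 2 = 47.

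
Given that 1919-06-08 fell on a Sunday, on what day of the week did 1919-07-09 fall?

June 1919: 30 − 8 = 22 days remain.
July 1–9, 1919: 9 days.
Total: 22 + 9 = 31 days.
31 mod 7 = 3, so 3 days after Sunday is Wednesday.

Wednesday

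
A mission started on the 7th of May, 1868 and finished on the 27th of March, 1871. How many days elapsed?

May 7, 1868 → May 7, 1869: 365 days.
May 7, 1869 → May 7, 1870: 365 days.
May 1870: 31 − 7 = 24 days remain.
Then 9 full months totalling 273 days.
March 1–27, 1871: 27 days.
Residual: 324 days.
Total: 1054 days.

1054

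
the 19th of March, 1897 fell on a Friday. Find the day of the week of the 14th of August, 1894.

Tuesday

Count forward from the earlier date (August 14, 1894) to the later (March 19, 1897):
August 14, 1894 → August 14, 1895: 365 days.
August 14, 1895 → August 14, 1896: 366 days (1896 is a leap year).
August 1896: 31 − 14 = 17 days remain.
Then September (30), October (31), November (30), December (31), January (31), February 1897 (28): 30 + 31 + 30 + 31 + 31 + 28 = 181 days.
March 1–19, 1897: 19 days.
Residual: 217 days.
Total: 948 days.
948 mod 7 = 3, so 3 days before Friday is Tuesday.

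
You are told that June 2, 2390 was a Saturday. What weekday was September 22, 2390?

Saturday

June 2390: 30 − 2 = 28 days remain.
Then July (31), August (31): 31 + 31 = 62 days.
September 1–22, 2390: 22 days.
Total: 28 + 62 + 22 = 112 days.
112 is a multiple of 7, so September 22, 2390 falls on the same weekday: Saturday.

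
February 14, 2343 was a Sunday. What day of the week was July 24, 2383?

Sunday

From February 14, 2343 to February 14, 2383: 40 years, of which 10 contain a Feb 29 — 30×365 + 10×366 = 14610 days.
February 2383: 28 − 14 = 14 days remain (2383 is not a leap year, so February has 28 days).
Then March (31), April (30), May (31), June (30): 31 + 30 + 31 + 30 = 122 days.
July 1–24, 2383: 24 days.
Residual: 160 days.
Total: 14770 days.
14770 is a multiple of 7, so July 24, 2383 falls on the same weekday: Sunday.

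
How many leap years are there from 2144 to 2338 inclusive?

Years divisible by 4: 2144, 2148, …, 2336 — 49 in all.
Of these, 2200, 2300 are divisible by 100 but not 400, so not leap.
Leap years: 49 − 2 = 47.

47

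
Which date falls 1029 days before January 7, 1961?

March 15, 1958

Count 1029 days before January 7, 1961:
March 15, 1958 → March 15, 1959: 365 days.
March 15, 1959 → March 15, 1960: 366 days (1960 is a leap year).
March 1960: 31 − 15 = 16 days remain.
Then 9 full months totalling 275 days.
January 1–7, 1961: 7 days.
Residual: 298 days.
Total: 1029 days.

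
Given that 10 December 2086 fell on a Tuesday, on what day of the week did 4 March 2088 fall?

December 10, 2086 → December 10, 2087: 365 days.
December 2087: 31 − 10 = 21 days remain.
Then January (31), February 2088 (29): 31 + 29 = 60 days.
March 1–4, 2088: 4 days.
Residual: 85 days.
Total: 450 days.
450 mod 7 = 2, so 2 days after Tuesday is Thursday.

Thursday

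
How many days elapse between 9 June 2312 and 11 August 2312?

63

June 2312: 30 − 9 = 21 days remain.
Then July (31): 31 days.
August 1–11, 2312: 11 days.
Total: 21 + 31 + 11 = 63 days.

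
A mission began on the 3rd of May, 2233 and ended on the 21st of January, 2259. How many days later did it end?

From May 3, 2233 to May 3, 2258: 25 years, of which 6 contain a Feb 29 — 19×365 + 6×366 = 9131 days.
May 2258: 31 − 3 = 28 days remain.
Then June (30), July (31), August (31), September (30), October (31), November (30), December (31): 30 + 31 + 31 + 30 + 31 + 30 + 31 = 214 days.
January 1–21, 2259: 21 days.
Residual: 263 days.
Total: 9394 days.

9394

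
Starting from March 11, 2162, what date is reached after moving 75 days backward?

December 26, 2161

Count 75 days before March 11, 2162:
Day-of-year of December 26, 2161: 360.
Day-of-year of March 11, 2162: 70.
2161 has 365 days, so 365 − 360 = 5 days remain in 2161.
Total: 5 + 70 = 75 days.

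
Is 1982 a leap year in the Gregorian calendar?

1982 is not a leap year.

No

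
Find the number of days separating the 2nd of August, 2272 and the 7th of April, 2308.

13031

From August 2, 2272 to August 2, 2307: 35 years, of which 7 contain a Feb 29 — 28×365 + 7×366 = 12782 days.
(2300 is not a leap year (divisible by 100 but not 400).)
August 2307: 31 − 2 = 29 days remain.
Then September (30), October (31), November (30), December (31), January (31), February 2308 (29), March (31): 30 + 31 + 30 + 31 + 31 + 29 + 31 = 213 days.
April 1–7, 2308: 7 days.
Residual: 249 days.
Total: 13031 days.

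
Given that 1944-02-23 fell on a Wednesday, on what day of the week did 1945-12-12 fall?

Wednesday

February 1944: 29 − 23 = 6 days remain (1944 is a leap year, so February has 29 days).
Then 21 full months totalling 640 days.
December 1–12, 1945: 12 days.
Total: 6 + 640 + 12 = 658 days.
658 is a multiple of 7, so 1945-12-12 falls on the same weekday: Wednesday.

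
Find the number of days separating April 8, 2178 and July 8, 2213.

From April 8, 2178 to April 8, 2213: 35 years, of which 8 contain a Feb 29 — 27×365 + 8×366 = 12783 days.
(2200 is not a leap year (divisible by 100 but not 400).)
April 2213: 30 − 8 = 22 days remain.
Then May (31), June (30): 31 + 30 = 61 days.
July 1–8, 2213: 8 days.
Residual: 91 days.
Total: 12874 days.

12874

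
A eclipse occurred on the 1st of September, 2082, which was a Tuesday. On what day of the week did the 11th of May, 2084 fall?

September 2082: 30 − 1 = 29 days remain.
Then 19 full months totalling 578 days.
May 1–11, 2084: 11 days.
Total: 29 + 578 + 11 = 618 days.
618 mod 7 = 2, so 2 days after Tuesday is Thursday.

Thursday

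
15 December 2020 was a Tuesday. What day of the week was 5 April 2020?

Count forward from the earlier date (April 5, 2020) to the later (December 15, 2020):
April 2020: 30 − 5 = 25 days remain.
Then May (31), June (30), July (31), August (31), September (30), October (31), November (30): 31 + 30 + 31 + 31 + 30 + 31 + 30 = 214 days.
December 1–15, 2020: 15 days.
Total: 25 + 214 + 15 = 254 days.
254 mod 7 = 2, so 2 days before Tuesday is Sunday.

Sunday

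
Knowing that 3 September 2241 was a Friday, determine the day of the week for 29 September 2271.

Day-of-year of September 3, 2241: 246.
Day-of-year of September 29, 2271: 272.
2241 has 365 days, so 365 − 246 = 119 days remain in 2241.
Full years 2242–2270: 22 common + 7 leap = 22×365 + 7×366 = 10592 days.
Total: 119 + 10592 + 272 = 10983 days.
10983 is a multiple of 7, so 29 September 2271 falls on the same weekday: Friday.

Friday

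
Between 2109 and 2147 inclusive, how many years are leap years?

9

Years divisible by 4 in [2109, 2147]: 2112, 2116, 2120, 2124, 2128, 2132, 2136, 2140, 2144.
No century exceptions apply. Count: 9.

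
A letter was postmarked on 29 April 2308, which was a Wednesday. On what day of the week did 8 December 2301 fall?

Sunday

Count forward from the earlier date (December 8, 2301) to the later (April 29, 2308):
December 8, 2301 → December 8, 2302: 365 days.
December 8, 2302 → December 8, 2303: 365 days.
December 8, 2303 → December 8, 2304: 366 days (2304 is a leap year).
December 8, 2304 → December 8, 2305: 365 days.
December 8, 2305 → December 8, 2306: 365 days.
December 8, 2306 → December 8, 2307: 365 days.
December 2307: 31 − 8 = 23 days remain.
Then January (31), February 2308 (29), March (31): 31 + 29 + 31 = 91 days.
April 1–29, 2308: 29 days.
Residual: 143 days.
Total: 2334 days.
2334 mod 7 = 3, so 3 days before Wednesday is Sunday.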